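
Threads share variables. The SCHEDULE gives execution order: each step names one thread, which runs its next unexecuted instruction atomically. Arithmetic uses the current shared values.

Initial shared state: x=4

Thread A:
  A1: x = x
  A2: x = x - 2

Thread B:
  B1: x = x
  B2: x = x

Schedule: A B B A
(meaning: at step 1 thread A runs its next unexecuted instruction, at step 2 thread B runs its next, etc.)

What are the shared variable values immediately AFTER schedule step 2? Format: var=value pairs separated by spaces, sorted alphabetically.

Answer: x=4

Derivation:
Step 1: thread A executes A1 (x = x). Shared: x=4. PCs: A@1 B@0
Step 2: thread B executes B1 (x = x). Shared: x=4. PCs: A@1 B@1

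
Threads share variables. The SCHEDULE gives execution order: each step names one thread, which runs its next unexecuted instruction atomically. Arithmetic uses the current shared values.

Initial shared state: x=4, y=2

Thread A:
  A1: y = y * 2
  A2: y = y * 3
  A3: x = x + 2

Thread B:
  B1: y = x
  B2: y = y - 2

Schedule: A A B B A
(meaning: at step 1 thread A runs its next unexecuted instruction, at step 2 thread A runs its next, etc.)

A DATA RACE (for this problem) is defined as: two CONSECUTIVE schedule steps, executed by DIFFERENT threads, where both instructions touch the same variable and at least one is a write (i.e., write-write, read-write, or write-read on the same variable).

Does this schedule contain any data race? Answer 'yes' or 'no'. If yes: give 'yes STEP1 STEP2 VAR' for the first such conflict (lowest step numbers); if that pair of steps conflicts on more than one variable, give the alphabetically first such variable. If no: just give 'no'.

Answer: yes 2 3 y

Derivation:
Steps 1,2: same thread (A). No race.
Steps 2,3: A(y = y * 3) vs B(y = x). RACE on y (W-W).
Steps 3,4: same thread (B). No race.
Steps 4,5: B(r=y,w=y) vs A(r=x,w=x). No conflict.
First conflict at steps 2,3.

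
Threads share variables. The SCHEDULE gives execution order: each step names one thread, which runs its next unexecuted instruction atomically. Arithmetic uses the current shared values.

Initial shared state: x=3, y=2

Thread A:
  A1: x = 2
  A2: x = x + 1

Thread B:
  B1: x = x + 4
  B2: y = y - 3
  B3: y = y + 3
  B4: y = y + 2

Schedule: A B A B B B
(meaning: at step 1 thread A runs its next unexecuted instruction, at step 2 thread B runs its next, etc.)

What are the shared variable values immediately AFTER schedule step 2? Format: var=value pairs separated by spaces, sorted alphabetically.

Step 1: thread A executes A1 (x = 2). Shared: x=2 y=2. PCs: A@1 B@0
Step 2: thread B executes B1 (x = x + 4). Shared: x=6 y=2. PCs: A@1 B@1

Answer: x=6 y=2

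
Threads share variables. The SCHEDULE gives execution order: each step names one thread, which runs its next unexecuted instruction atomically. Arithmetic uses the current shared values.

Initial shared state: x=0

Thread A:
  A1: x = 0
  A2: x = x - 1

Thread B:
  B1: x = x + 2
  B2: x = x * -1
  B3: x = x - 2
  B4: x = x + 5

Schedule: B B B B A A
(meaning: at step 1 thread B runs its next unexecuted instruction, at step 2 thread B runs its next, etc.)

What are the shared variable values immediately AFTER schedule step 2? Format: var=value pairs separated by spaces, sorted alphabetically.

Step 1: thread B executes B1 (x = x + 2). Shared: x=2. PCs: A@0 B@1
Step 2: thread B executes B2 (x = x * -1). Shared: x=-2. PCs: A@0 B@2

Answer: x=-2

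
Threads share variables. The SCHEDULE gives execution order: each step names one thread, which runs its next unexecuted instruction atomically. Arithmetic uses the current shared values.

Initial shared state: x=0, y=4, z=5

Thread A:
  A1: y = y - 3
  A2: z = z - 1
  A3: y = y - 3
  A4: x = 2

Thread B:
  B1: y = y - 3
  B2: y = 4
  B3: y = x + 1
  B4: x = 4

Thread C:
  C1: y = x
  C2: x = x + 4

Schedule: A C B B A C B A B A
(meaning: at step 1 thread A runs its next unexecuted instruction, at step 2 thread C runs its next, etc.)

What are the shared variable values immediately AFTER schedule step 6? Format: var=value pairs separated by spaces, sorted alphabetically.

Step 1: thread A executes A1 (y = y - 3). Shared: x=0 y=1 z=5. PCs: A@1 B@0 C@0
Step 2: thread C executes C1 (y = x). Shared: x=0 y=0 z=5. PCs: A@1 B@0 C@1
Step 3: thread B executes B1 (y = y - 3). Shared: x=0 y=-3 z=5. PCs: A@1 B@1 C@1
Step 4: thread B executes B2 (y = 4). Shared: x=0 y=4 z=5. PCs: A@1 B@2 C@1
Step 5: thread A executes A2 (z = z - 1). Shared: x=0 y=4 z=4. PCs: A@2 B@2 C@1
Step 6: thread C executes C2 (x = x + 4). Shared: x=4 y=4 z=4. PCs: A@2 B@2 C@2

Answer: x=4 y=4 z=4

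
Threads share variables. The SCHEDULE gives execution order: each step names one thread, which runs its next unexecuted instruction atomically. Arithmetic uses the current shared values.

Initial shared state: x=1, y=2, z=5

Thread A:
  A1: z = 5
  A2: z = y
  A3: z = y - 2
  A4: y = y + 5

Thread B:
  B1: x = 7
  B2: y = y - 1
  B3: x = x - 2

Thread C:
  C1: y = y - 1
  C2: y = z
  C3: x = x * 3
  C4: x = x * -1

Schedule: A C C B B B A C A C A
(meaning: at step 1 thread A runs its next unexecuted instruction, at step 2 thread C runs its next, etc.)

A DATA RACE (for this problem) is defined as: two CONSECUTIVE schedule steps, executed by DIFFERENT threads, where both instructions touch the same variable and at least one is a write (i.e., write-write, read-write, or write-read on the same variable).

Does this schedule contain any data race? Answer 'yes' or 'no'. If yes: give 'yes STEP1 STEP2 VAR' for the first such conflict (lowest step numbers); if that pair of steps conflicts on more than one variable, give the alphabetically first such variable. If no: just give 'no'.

Steps 1,2: A(r=-,w=z) vs C(r=y,w=y). No conflict.
Steps 2,3: same thread (C). No race.
Steps 3,4: C(r=z,w=y) vs B(r=-,w=x). No conflict.
Steps 4,5: same thread (B). No race.
Steps 5,6: same thread (B). No race.
Steps 6,7: B(r=x,w=x) vs A(r=y,w=z). No conflict.
Steps 7,8: A(r=y,w=z) vs C(r=x,w=x). No conflict.
Steps 8,9: C(r=x,w=x) vs A(r=y,w=z). No conflict.
Steps 9,10: A(r=y,w=z) vs C(r=x,w=x). No conflict.
Steps 10,11: C(r=x,w=x) vs A(r=y,w=y). No conflict.

Answer: no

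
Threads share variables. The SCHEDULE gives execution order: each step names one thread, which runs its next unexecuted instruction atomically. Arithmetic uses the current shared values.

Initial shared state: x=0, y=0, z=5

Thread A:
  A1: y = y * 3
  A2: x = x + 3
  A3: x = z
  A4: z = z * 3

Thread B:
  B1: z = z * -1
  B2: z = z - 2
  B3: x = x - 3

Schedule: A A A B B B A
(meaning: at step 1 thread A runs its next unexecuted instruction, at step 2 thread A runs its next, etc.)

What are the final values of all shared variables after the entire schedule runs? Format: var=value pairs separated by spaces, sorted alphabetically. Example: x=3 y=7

Answer: x=2 y=0 z=-21

Derivation:
Step 1: thread A executes A1 (y = y * 3). Shared: x=0 y=0 z=5. PCs: A@1 B@0
Step 2: thread A executes A2 (x = x + 3). Shared: x=3 y=0 z=5. PCs: A@2 B@0
Step 3: thread A executes A3 (x = z). Shared: x=5 y=0 z=5. PCs: A@3 B@0
Step 4: thread B executes B1 (z = z * -1). Shared: x=5 y=0 z=-5. PCs: A@3 B@1
Step 5: thread B executes B2 (z = z - 2). Shared: x=5 y=0 z=-7. PCs: A@3 B@2
Step 6: thread B executes B3 (x = x - 3). Shared: x=2 y=0 z=-7. PCs: A@3 B@3
Step 7: thread A executes A4 (z = z * 3). Shared: x=2 y=0 z=-21. PCs: A@4 B@3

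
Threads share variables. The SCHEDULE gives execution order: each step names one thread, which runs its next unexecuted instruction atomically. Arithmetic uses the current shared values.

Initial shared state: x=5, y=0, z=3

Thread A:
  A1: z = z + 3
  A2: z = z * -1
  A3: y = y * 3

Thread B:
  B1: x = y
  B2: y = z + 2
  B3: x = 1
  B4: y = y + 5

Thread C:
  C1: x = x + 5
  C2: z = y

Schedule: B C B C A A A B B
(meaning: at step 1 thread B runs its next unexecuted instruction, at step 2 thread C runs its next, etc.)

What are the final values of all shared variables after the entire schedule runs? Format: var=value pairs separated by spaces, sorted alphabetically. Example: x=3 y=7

Answer: x=1 y=20 z=-8

Derivation:
Step 1: thread B executes B1 (x = y). Shared: x=0 y=0 z=3. PCs: A@0 B@1 C@0
Step 2: thread C executes C1 (x = x + 5). Shared: x=5 y=0 z=3. PCs: A@0 B@1 C@1
Step 3: thread B executes B2 (y = z + 2). Shared: x=5 y=5 z=3. PCs: A@0 B@2 C@1
Step 4: thread C executes C2 (z = y). Shared: x=5 y=5 z=5. PCs: A@0 B@2 C@2
Step 5: thread A executes A1 (z = z + 3). Shared: x=5 y=5 z=8. PCs: A@1 B@2 C@2
Step 6: thread A executes A2 (z = z * -1). Shared: x=5 y=5 z=-8. PCs: A@2 B@2 C@2
Step 7: thread A executes A3 (y = y * 3). Shared: x=5 y=15 z=-8. PCs: A@3 B@2 C@2
Step 8: thread B executes B3 (x = 1). Shared: x=1 y=15 z=-8. PCs: A@3 B@3 C@2
Step 9: thread B executes B4 (y = y + 5). Shared: x=1 y=20 z=-8. PCs: A@3 B@4 C@2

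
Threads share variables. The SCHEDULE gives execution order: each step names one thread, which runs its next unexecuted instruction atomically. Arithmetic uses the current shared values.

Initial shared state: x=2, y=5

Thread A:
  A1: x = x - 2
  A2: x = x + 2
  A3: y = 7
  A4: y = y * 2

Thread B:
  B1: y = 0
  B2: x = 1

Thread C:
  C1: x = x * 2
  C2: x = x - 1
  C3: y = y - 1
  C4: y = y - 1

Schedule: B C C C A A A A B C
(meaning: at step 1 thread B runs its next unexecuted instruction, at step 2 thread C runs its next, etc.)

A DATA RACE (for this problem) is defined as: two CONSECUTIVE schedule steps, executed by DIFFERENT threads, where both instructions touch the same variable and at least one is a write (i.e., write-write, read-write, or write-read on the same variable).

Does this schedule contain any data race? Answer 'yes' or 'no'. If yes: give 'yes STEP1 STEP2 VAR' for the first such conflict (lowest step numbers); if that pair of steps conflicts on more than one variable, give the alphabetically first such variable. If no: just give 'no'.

Answer: no

Derivation:
Steps 1,2: B(r=-,w=y) vs C(r=x,w=x). No conflict.
Steps 2,3: same thread (C). No race.
Steps 3,4: same thread (C). No race.
Steps 4,5: C(r=y,w=y) vs A(r=x,w=x). No conflict.
Steps 5,6: same thread (A). No race.
Steps 6,7: same thread (A). No race.
Steps 7,8: same thread (A). No race.
Steps 8,9: A(r=y,w=y) vs B(r=-,w=x). No conflict.
Steps 9,10: B(r=-,w=x) vs C(r=y,w=y). No conflict.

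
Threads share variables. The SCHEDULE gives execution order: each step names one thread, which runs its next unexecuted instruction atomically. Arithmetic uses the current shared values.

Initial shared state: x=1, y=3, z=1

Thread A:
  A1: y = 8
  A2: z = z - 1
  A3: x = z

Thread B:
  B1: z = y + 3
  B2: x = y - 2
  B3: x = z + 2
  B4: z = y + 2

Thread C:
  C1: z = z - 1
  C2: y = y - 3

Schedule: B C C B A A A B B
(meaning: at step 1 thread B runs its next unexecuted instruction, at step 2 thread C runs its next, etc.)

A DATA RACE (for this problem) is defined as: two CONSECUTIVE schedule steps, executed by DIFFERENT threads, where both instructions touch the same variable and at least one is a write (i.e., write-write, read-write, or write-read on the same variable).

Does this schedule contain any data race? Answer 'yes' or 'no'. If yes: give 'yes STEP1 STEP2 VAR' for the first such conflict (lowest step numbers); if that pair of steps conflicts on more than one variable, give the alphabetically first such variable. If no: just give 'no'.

Answer: yes 1 2 z

Derivation:
Steps 1,2: B(z = y + 3) vs C(z = z - 1). RACE on z (W-W).
Steps 2,3: same thread (C). No race.
Steps 3,4: C(y = y - 3) vs B(x = y - 2). RACE on y (W-R).
Steps 4,5: B(x = y - 2) vs A(y = 8). RACE on y (R-W).
Steps 5,6: same thread (A). No race.
Steps 6,7: same thread (A). No race.
Steps 7,8: A(x = z) vs B(x = z + 2). RACE on x (W-W).
Steps 8,9: same thread (B). No race.
First conflict at steps 1,2.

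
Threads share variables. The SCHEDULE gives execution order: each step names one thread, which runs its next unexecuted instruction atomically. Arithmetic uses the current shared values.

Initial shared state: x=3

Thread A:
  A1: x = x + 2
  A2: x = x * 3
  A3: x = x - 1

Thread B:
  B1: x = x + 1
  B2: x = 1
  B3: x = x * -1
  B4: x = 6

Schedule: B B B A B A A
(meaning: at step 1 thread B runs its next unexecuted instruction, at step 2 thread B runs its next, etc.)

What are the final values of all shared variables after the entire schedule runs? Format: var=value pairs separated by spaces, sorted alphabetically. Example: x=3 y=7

Step 1: thread B executes B1 (x = x + 1). Shared: x=4. PCs: A@0 B@1
Step 2: thread B executes B2 (x = 1). Shared: x=1. PCs: A@0 B@2
Step 3: thread B executes B3 (x = x * -1). Shared: x=-1. PCs: A@0 B@3
Step 4: thread A executes A1 (x = x + 2). Shared: x=1. PCs: A@1 B@3
Step 5: thread B executes B4 (x = 6). Shared: x=6. PCs: A@1 B@4
Step 6: thread A executes A2 (x = x * 3). Shared: x=18. PCs: A@2 B@4
Step 7: thread A executes A3 (x = x - 1). Shared: x=17. PCs: A@3 B@4

Answer: x=17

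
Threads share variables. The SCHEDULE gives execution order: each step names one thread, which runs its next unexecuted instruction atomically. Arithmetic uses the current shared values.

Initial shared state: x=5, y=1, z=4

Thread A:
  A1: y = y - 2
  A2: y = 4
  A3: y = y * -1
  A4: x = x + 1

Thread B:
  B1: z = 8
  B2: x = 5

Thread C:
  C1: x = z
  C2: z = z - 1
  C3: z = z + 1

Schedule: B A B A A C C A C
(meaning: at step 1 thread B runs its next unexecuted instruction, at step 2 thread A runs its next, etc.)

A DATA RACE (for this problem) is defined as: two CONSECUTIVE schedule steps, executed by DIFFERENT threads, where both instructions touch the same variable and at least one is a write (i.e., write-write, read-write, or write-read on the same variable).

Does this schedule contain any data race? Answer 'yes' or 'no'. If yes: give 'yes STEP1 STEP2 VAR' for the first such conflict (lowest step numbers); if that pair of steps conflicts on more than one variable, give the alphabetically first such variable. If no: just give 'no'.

Steps 1,2: B(r=-,w=z) vs A(r=y,w=y). No conflict.
Steps 2,3: A(r=y,w=y) vs B(r=-,w=x). No conflict.
Steps 3,4: B(r=-,w=x) vs A(r=-,w=y). No conflict.
Steps 4,5: same thread (A). No race.
Steps 5,6: A(r=y,w=y) vs C(r=z,w=x). No conflict.
Steps 6,7: same thread (C). No race.
Steps 7,8: C(r=z,w=z) vs A(r=x,w=x). No conflict.
Steps 8,9: A(r=x,w=x) vs C(r=z,w=z). No conflict.

Answer: no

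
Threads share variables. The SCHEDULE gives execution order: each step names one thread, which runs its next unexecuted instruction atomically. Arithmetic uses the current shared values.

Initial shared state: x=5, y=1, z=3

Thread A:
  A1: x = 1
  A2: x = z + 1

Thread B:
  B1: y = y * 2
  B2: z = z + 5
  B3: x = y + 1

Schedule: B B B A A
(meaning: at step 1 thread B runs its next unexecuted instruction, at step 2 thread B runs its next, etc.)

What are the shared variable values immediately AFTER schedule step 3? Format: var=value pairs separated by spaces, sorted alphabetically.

Step 1: thread B executes B1 (y = y * 2). Shared: x=5 y=2 z=3. PCs: A@0 B@1
Step 2: thread B executes B2 (z = z + 5). Shared: x=5 y=2 z=8. PCs: A@0 B@2
Step 3: thread B executes B3 (x = y + 1). Shared: x=3 y=2 z=8. PCs: A@0 B@3

Answer: x=3 y=2 z=8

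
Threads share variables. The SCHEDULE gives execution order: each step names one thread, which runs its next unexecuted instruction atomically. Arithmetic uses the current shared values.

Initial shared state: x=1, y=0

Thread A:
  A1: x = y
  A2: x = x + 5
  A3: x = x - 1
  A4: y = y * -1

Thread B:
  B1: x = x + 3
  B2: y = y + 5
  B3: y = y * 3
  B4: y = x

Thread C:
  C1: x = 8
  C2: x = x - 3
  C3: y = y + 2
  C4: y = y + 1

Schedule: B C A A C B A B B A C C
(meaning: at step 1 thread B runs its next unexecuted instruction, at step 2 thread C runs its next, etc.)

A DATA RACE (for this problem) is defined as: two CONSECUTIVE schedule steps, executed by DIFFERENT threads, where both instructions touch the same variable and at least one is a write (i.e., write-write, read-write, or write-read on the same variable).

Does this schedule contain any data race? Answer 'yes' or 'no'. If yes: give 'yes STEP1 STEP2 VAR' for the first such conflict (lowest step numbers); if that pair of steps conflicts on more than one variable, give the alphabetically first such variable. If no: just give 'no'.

Answer: yes 1 2 x

Derivation:
Steps 1,2: B(x = x + 3) vs C(x = 8). RACE on x (W-W).
Steps 2,3: C(x = 8) vs A(x = y). RACE on x (W-W).
Steps 3,4: same thread (A). No race.
Steps 4,5: A(x = x + 5) vs C(x = x - 3). RACE on x (W-W).
Steps 5,6: C(r=x,w=x) vs B(r=y,w=y). No conflict.
Steps 6,7: B(r=y,w=y) vs A(r=x,w=x). No conflict.
Steps 7,8: A(r=x,w=x) vs B(r=y,w=y). No conflict.
Steps 8,9: same thread (B). No race.
Steps 9,10: B(y = x) vs A(y = y * -1). RACE on y (W-W).
Steps 10,11: A(y = y * -1) vs C(y = y + 2). RACE on y (W-W).
Steps 11,12: same thread (C). No race.
First conflict at steps 1,2.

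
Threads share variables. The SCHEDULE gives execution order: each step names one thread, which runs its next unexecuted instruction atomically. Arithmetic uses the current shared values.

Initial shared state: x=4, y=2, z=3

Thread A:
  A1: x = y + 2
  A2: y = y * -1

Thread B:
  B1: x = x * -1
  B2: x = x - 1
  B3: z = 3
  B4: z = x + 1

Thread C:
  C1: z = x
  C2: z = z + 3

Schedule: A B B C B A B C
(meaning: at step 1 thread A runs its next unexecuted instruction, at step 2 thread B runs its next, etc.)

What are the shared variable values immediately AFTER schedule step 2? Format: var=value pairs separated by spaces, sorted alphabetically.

Answer: x=-4 y=2 z=3

Derivation:
Step 1: thread A executes A1 (x = y + 2). Shared: x=4 y=2 z=3. PCs: A@1 B@0 C@0
Step 2: thread B executes B1 (x = x * -1). Shared: x=-4 y=2 z=3. PCs: A@1 B@1 C@0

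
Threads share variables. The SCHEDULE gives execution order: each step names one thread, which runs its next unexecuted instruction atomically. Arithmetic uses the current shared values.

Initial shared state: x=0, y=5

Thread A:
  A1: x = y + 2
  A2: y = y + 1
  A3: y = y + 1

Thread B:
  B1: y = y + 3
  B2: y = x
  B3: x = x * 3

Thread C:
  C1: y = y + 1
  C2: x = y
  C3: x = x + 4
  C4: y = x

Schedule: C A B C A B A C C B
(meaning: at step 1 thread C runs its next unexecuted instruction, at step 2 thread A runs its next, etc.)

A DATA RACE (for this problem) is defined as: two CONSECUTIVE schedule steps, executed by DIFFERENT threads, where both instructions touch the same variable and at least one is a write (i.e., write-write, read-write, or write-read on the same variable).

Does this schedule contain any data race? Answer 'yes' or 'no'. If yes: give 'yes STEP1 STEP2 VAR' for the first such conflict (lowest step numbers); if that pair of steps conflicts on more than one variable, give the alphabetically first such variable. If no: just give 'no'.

Answer: yes 1 2 y

Derivation:
Steps 1,2: C(y = y + 1) vs A(x = y + 2). RACE on y (W-R).
Steps 2,3: A(x = y + 2) vs B(y = y + 3). RACE on y (R-W).
Steps 3,4: B(y = y + 3) vs C(x = y). RACE on y (W-R).
Steps 4,5: C(x = y) vs A(y = y + 1). RACE on y (R-W).
Steps 5,6: A(y = y + 1) vs B(y = x). RACE on y (W-W).
Steps 6,7: B(y = x) vs A(y = y + 1). RACE on y (W-W).
Steps 7,8: A(r=y,w=y) vs C(r=x,w=x). No conflict.
Steps 8,9: same thread (C). No race.
Steps 9,10: C(y = x) vs B(x = x * 3). RACE on x (R-W).
First conflict at steps 1,2.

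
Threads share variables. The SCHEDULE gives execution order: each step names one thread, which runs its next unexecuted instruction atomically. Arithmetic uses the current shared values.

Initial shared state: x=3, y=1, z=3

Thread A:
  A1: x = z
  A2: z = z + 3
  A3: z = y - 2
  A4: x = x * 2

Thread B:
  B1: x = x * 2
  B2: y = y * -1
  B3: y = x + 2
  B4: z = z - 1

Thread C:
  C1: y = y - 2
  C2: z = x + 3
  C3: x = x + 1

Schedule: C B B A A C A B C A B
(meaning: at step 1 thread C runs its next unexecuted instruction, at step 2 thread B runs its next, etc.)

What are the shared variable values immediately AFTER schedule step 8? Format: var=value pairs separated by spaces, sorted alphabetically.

Answer: x=3 y=5 z=-1

Derivation:
Step 1: thread C executes C1 (y = y - 2). Shared: x=3 y=-1 z=3. PCs: A@0 B@0 C@1
Step 2: thread B executes B1 (x = x * 2). Shared: x=6 y=-1 z=3. PCs: A@0 B@1 C@1
Step 3: thread B executes B2 (y = y * -1). Shared: x=6 y=1 z=3. PCs: A@0 B@2 C@1
Step 4: thread A executes A1 (x = z). Shared: x=3 y=1 z=3. PCs: A@1 B@2 C@1
Step 5: thread A executes A2 (z = z + 3). Shared: x=3 y=1 z=6. PCs: A@2 B@2 C@1
Step 6: thread C executes C2 (z = x + 3). Shared: x=3 y=1 z=6. PCs: A@2 B@2 C@2
Step 7: thread A executes A3 (z = y - 2). Shared: x=3 y=1 z=-1. PCs: A@3 B@2 C@2
Step 8: thread B executes B3 (y = x + 2). Shared: x=3 y=5 z=-1. PCs: A@3 B@3 C@2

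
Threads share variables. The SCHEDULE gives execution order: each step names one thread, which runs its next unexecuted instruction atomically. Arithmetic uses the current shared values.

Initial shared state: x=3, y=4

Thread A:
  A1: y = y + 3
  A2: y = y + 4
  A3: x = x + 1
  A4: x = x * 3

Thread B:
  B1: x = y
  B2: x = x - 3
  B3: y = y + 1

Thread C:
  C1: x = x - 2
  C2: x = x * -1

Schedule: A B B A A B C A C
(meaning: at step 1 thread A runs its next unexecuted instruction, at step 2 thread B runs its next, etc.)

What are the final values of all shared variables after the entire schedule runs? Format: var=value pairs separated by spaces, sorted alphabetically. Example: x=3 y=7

Step 1: thread A executes A1 (y = y + 3). Shared: x=3 y=7. PCs: A@1 B@0 C@0
Step 2: thread B executes B1 (x = y). Shared: x=7 y=7. PCs: A@1 B@1 C@0
Step 3: thread B executes B2 (x = x - 3). Shared: x=4 y=7. PCs: A@1 B@2 C@0
Step 4: thread A executes A2 (y = y + 4). Shared: x=4 y=11. PCs: A@2 B@2 C@0
Step 5: thread A executes A3 (x = x + 1). Shared: x=5 y=11. PCs: A@3 B@2 C@0
Step 6: thread B executes B3 (y = y + 1). Shared: x=5 y=12. PCs: A@3 B@3 C@0
Step 7: thread C executes C1 (x = x - 2). Shared: x=3 y=12. PCs: A@3 B@3 C@1
Step 8: thread A executes A4 (x = x * 3). Shared: x=9 y=12. PCs: A@4 B@3 C@1
Step 9: thread C executes C2 (x = x * -1). Shared: x=-9 y=12. PCs: A@4 B@3 C@2

Answer: x=-9 y=12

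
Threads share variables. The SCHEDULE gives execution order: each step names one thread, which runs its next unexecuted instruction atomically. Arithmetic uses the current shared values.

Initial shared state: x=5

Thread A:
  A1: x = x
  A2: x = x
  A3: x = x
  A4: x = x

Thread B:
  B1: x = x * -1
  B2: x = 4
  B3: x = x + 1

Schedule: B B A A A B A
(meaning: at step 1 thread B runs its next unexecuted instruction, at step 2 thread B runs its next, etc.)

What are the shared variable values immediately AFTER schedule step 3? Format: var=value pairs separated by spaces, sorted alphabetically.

Answer: x=4

Derivation:
Step 1: thread B executes B1 (x = x * -1). Shared: x=-5. PCs: A@0 B@1
Step 2: thread B executes B2 (x = 4). Shared: x=4. PCs: A@0 B@2
Step 3: thread A executes A1 (x = x). Shared: x=4. PCs: A@1 B@2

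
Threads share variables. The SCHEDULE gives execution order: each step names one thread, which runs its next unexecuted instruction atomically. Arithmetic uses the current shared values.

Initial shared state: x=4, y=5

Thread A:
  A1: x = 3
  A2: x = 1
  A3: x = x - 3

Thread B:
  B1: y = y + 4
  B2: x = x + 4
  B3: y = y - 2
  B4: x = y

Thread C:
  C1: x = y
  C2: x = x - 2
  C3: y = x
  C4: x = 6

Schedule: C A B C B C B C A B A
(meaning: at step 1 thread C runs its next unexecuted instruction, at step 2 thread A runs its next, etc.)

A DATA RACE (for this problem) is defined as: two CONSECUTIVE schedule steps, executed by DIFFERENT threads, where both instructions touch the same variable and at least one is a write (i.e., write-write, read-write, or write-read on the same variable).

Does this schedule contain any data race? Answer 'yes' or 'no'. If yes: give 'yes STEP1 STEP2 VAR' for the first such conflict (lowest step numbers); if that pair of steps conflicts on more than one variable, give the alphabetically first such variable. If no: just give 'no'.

Answer: yes 1 2 x

Derivation:
Steps 1,2: C(x = y) vs A(x = 3). RACE on x (W-W).
Steps 2,3: A(r=-,w=x) vs B(r=y,w=y). No conflict.
Steps 3,4: B(r=y,w=y) vs C(r=x,w=x). No conflict.
Steps 4,5: C(x = x - 2) vs B(x = x + 4). RACE on x (W-W).
Steps 5,6: B(x = x + 4) vs C(y = x). RACE on x (W-R).
Steps 6,7: C(y = x) vs B(y = y - 2). RACE on y (W-W).
Steps 7,8: B(r=y,w=y) vs C(r=-,w=x). No conflict.
Steps 8,9: C(x = 6) vs A(x = 1). RACE on x (W-W).
Steps 9,10: A(x = 1) vs B(x = y). RACE on x (W-W).
Steps 10,11: B(x = y) vs A(x = x - 3). RACE on x (W-W).
First conflict at steps 1,2.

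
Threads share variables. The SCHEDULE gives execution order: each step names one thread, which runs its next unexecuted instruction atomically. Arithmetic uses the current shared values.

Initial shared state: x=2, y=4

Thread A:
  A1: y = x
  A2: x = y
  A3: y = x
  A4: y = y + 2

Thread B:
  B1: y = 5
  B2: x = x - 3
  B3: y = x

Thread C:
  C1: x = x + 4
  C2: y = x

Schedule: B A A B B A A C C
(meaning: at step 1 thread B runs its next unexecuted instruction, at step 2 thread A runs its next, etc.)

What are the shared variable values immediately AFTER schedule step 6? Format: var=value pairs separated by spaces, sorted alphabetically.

Answer: x=-1 y=-1

Derivation:
Step 1: thread B executes B1 (y = 5). Shared: x=2 y=5. PCs: A@0 B@1 C@0
Step 2: thread A executes A1 (y = x). Shared: x=2 y=2. PCs: A@1 B@1 C@0
Step 3: thread A executes A2 (x = y). Shared: x=2 y=2. PCs: A@2 B@1 C@0
Step 4: thread B executes B2 (x = x - 3). Shared: x=-1 y=2. PCs: A@2 B@2 C@0
Step 5: thread B executes B3 (y = x). Shared: x=-1 y=-1. PCs: A@2 B@3 C@0
Step 6: thread A executes A3 (y = x). Shared: x=-1 y=-1. PCs: A@3 B@3 C@0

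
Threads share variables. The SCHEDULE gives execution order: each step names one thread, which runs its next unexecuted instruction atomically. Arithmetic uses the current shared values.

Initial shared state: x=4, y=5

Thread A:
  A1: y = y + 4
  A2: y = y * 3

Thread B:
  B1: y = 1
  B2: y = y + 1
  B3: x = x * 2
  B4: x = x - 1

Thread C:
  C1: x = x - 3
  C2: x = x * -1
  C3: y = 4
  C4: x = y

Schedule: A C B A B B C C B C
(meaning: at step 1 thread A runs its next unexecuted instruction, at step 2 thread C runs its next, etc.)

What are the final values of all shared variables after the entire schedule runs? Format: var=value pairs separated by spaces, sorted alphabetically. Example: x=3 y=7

Step 1: thread A executes A1 (y = y + 4). Shared: x=4 y=9. PCs: A@1 B@0 C@0
Step 2: thread C executes C1 (x = x - 3). Shared: x=1 y=9. PCs: A@1 B@0 C@1
Step 3: thread B executes B1 (y = 1). Shared: x=1 y=1. PCs: A@1 B@1 C@1
Step 4: thread A executes A2 (y = y * 3). Shared: x=1 y=3. PCs: A@2 B@1 C@1
Step 5: thread B executes B2 (y = y + 1). Shared: x=1 y=4. PCs: A@2 B@2 C@1
Step 6: thread B executes B3 (x = x * 2). Shared: x=2 y=4. PCs: A@2 B@3 C@1
Step 7: thread C executes C2 (x = x * -1). Shared: x=-2 y=4. PCs: A@2 B@3 C@2
Step 8: thread C executes C3 (y = 4). Shared: x=-2 y=4. PCs: A@2 B@3 C@3
Step 9: thread B executes B4 (x = x - 1). Shared: x=-3 y=4. PCs: A@2 B@4 C@3
Step 10: thread C executes C4 (x = y). Shared: x=4 y=4. PCs: A@2 B@4 C@4

Answer: x=4 y=4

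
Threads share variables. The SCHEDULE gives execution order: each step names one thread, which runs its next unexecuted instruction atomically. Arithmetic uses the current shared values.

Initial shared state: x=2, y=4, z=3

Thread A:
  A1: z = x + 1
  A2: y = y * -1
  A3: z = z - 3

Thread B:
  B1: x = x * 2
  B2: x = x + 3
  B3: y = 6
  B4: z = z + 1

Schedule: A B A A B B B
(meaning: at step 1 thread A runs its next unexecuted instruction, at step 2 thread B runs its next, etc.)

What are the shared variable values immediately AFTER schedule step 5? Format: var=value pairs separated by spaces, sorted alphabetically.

Step 1: thread A executes A1 (z = x + 1). Shared: x=2 y=4 z=3. PCs: A@1 B@0
Step 2: thread B executes B1 (x = x * 2). Shared: x=4 y=4 z=3. PCs: A@1 B@1
Step 3: thread A executes A2 (y = y * -1). Shared: x=4 y=-4 z=3. PCs: A@2 B@1
Step 4: thread A executes A3 (z = z - 3). Shared: x=4 y=-4 z=0. PCs: A@3 B@1
Step 5: thread B executes B2 (x = x + 3). Shared: x=7 y=-4 z=0. PCs: A@3 B@2

Answer: x=7 y=-4 z=0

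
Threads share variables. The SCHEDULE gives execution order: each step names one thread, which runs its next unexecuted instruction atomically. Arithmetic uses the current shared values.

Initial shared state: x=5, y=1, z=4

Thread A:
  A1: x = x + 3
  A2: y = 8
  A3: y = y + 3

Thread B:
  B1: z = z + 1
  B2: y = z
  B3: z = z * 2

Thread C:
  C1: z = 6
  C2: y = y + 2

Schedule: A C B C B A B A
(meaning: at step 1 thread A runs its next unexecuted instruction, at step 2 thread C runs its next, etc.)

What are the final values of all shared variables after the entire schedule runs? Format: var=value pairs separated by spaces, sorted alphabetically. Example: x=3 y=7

Answer: x=8 y=11 z=14

Derivation:
Step 1: thread A executes A1 (x = x + 3). Shared: x=8 y=1 z=4. PCs: A@1 B@0 C@0
Step 2: thread C executes C1 (z = 6). Shared: x=8 y=1 z=6. PCs: A@1 B@0 C@1
Step 3: thread B executes B1 (z = z + 1). Shared: x=8 y=1 z=7. PCs: A@1 B@1 C@1
Step 4: thread C executes C2 (y = y + 2). Shared: x=8 y=3 z=7. PCs: A@1 B@1 C@2
Step 5: thread B executes B2 (y = z). Shared: x=8 y=7 z=7. PCs: A@1 B@2 C@2
Step 6: thread A executes A2 (y = 8). Shared: x=8 y=8 z=7. PCs: A@2 B@2 C@2
Step 7: thread B executes B3 (z = z * 2). Shared: x=8 y=8 z=14. PCs: A@2 B@3 C@2
Step 8: thread A executes A3 (y = y + 3). Shared: x=8 y=11 z=14. PCs: A@3 B@3 C@2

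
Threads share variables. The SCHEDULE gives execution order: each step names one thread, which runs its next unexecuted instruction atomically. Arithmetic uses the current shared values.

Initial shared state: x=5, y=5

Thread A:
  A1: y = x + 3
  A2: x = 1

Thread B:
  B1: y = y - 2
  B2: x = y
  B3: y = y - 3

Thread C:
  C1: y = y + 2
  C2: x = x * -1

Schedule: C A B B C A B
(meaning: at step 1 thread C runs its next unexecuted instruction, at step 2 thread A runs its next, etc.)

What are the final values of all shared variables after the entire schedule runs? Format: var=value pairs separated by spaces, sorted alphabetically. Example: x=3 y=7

Step 1: thread C executes C1 (y = y + 2). Shared: x=5 y=7. PCs: A@0 B@0 C@1
Step 2: thread A executes A1 (y = x + 3). Shared: x=5 y=8. PCs: A@1 B@0 C@1
Step 3: thread B executes B1 (y = y - 2). Shared: x=5 y=6. PCs: A@1 B@1 C@1
Step 4: thread B executes B2 (x = y). Shared: x=6 y=6. PCs: A@1 B@2 C@1
Step 5: thread C executes C2 (x = x * -1). Shared: x=-6 y=6. PCs: A@1 B@2 C@2
Step 6: thread A executes A2 (x = 1). Shared: x=1 y=6. PCs: A@2 B@2 C@2
Step 7: thread B executes B3 (y = y - 3). Shared: x=1 y=3. PCs: A@2 B@3 C@2

Answer: x=1 y=3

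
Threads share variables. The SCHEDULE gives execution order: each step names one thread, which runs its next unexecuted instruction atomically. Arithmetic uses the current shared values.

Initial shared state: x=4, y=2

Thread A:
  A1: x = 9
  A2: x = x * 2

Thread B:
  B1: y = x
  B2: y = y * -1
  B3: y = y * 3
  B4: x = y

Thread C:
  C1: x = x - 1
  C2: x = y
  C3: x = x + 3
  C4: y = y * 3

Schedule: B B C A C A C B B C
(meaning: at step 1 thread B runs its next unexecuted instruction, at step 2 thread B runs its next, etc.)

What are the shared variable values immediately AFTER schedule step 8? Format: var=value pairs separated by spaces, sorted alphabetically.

Answer: x=-5 y=-12

Derivation:
Step 1: thread B executes B1 (y = x). Shared: x=4 y=4. PCs: A@0 B@1 C@0
Step 2: thread B executes B2 (y = y * -1). Shared: x=4 y=-4. PCs: A@0 B@2 C@0
Step 3: thread C executes C1 (x = x - 1). Shared: x=3 y=-4. PCs: A@0 B@2 C@1
Step 4: thread A executes A1 (x = 9). Shared: x=9 y=-4. PCs: A@1 B@2 C@1
Step 5: thread C executes C2 (x = y). Shared: x=-4 y=-4. PCs: A@1 B@2 C@2
Step 6: thread A executes A2 (x = x * 2). Shared: x=-8 y=-4. PCs: A@2 B@2 C@2
Step 7: thread C executes C3 (x = x + 3). Shared: x=-5 y=-4. PCs: A@2 B@2 C@3
Step 8: thread B executes B3 (y = y * 3). Shared: x=-5 y=-12. PCs: A@2 B@3 C@3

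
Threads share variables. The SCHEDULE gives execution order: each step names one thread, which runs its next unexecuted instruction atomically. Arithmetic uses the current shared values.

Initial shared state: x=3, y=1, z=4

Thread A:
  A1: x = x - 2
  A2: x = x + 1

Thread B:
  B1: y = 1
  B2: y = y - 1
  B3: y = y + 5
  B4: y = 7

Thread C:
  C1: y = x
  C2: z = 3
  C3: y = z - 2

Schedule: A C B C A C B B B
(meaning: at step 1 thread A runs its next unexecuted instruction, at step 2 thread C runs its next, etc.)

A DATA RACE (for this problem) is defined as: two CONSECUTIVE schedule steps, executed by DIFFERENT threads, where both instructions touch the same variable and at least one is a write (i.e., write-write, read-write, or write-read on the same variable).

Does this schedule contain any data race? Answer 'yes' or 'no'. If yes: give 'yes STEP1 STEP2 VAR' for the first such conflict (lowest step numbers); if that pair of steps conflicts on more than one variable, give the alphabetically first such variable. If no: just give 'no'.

Steps 1,2: A(x = x - 2) vs C(y = x). RACE on x (W-R).
Steps 2,3: C(y = x) vs B(y = 1). RACE on y (W-W).
Steps 3,4: B(r=-,w=y) vs C(r=-,w=z). No conflict.
Steps 4,5: C(r=-,w=z) vs A(r=x,w=x). No conflict.
Steps 5,6: A(r=x,w=x) vs C(r=z,w=y). No conflict.
Steps 6,7: C(y = z - 2) vs B(y = y - 1). RACE on y (W-W).
Steps 7,8: same thread (B). No race.
Steps 8,9: same thread (B). No race.
First conflict at steps 1,2.

Answer: yes 1 2 x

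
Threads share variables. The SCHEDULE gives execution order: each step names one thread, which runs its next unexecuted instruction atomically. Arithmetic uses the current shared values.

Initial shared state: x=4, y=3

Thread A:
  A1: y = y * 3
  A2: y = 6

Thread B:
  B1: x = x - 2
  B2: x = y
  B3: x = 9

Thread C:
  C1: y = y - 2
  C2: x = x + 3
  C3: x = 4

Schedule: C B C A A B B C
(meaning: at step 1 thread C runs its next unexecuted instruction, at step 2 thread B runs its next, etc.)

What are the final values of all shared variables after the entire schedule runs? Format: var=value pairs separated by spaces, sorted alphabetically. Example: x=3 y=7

Answer: x=4 y=6

Derivation:
Step 1: thread C executes C1 (y = y - 2). Shared: x=4 y=1. PCs: A@0 B@0 C@1
Step 2: thread B executes B1 (x = x - 2). Shared: x=2 y=1. PCs: A@0 B@1 C@1
Step 3: thread C executes C2 (x = x + 3). Shared: x=5 y=1. PCs: A@0 B@1 C@2
Step 4: thread A executes A1 (y = y * 3). Shared: x=5 y=3. PCs: A@1 B@1 C@2
Step 5: thread A executes A2 (y = 6). Shared: x=5 y=6. PCs: A@2 B@1 C@2
Step 6: thread B executes B2 (x = y). Shared: x=6 y=6. PCs: A@2 B@2 C@2
Step 7: thread B executes B3 (x = 9). Shared: x=9 y=6. PCs: A@2 B@3 C@2
Step 8: thread C executes C3 (x = 4). Shared: x=4 y=6. PCs: A@2 B@3 C@3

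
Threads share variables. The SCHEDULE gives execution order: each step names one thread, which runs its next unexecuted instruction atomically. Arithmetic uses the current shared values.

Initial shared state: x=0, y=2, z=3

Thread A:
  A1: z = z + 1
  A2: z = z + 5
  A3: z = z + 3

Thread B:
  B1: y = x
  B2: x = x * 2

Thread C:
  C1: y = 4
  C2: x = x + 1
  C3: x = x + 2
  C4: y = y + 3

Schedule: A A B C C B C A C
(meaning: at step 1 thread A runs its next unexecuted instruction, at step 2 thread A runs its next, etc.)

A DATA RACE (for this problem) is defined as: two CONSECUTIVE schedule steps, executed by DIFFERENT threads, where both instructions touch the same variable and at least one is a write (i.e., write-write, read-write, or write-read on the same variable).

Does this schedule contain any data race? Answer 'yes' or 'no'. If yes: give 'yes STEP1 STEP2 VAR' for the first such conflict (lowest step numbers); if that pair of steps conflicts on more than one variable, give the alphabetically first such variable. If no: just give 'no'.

Steps 1,2: same thread (A). No race.
Steps 2,3: A(r=z,w=z) vs B(r=x,w=y). No conflict.
Steps 3,4: B(y = x) vs C(y = 4). RACE on y (W-W).
Steps 4,5: same thread (C). No race.
Steps 5,6: C(x = x + 1) vs B(x = x * 2). RACE on x (W-W).
Steps 6,7: B(x = x * 2) vs C(x = x + 2). RACE on x (W-W).
Steps 7,8: C(r=x,w=x) vs A(r=z,w=z). No conflict.
Steps 8,9: A(r=z,w=z) vs C(r=y,w=y). No conflict.
First conflict at steps 3,4.

Answer: yes 3 4 y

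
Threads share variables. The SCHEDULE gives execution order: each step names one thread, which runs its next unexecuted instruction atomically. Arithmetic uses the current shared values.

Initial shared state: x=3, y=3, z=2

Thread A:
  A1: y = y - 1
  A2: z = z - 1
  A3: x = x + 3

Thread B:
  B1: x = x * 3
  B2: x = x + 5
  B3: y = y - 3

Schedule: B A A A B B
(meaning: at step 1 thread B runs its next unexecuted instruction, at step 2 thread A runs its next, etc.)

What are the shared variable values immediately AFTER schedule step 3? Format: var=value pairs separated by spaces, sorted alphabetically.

Step 1: thread B executes B1 (x = x * 3). Shared: x=9 y=3 z=2. PCs: A@0 B@1
Step 2: thread A executes A1 (y = y - 1). Shared: x=9 y=2 z=2. PCs: A@1 B@1
Step 3: thread A executes A2 (z = z - 1). Shared: x=9 y=2 z=1. PCs: A@2 B@1

Answer: x=9 y=2 z=1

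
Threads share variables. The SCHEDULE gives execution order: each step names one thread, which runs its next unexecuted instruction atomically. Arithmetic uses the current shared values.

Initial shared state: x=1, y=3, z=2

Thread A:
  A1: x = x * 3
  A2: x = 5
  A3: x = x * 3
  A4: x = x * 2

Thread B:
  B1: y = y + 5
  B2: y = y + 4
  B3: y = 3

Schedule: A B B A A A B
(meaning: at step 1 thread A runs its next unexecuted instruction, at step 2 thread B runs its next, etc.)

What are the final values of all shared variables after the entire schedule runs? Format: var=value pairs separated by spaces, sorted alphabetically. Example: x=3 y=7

Step 1: thread A executes A1 (x = x * 3). Shared: x=3 y=3 z=2. PCs: A@1 B@0
Step 2: thread B executes B1 (y = y + 5). Shared: x=3 y=8 z=2. PCs: A@1 B@1
Step 3: thread B executes B2 (y = y + 4). Shared: x=3 y=12 z=2. PCs: A@1 B@2
Step 4: thread A executes A2 (x = 5). Shared: x=5 y=12 z=2. PCs: A@2 B@2
Step 5: thread A executes A3 (x = x * 3). Shared: x=15 y=12 z=2. PCs: A@3 B@2
Step 6: thread A executes A4 (x = x * 2). Shared: x=30 y=12 z=2. PCs: A@4 B@2
Step 7: thread B executes B3 (y = 3). Shared: x=30 y=3 z=2. PCs: A@4 B@3

Answer: x=30 y=3 z=2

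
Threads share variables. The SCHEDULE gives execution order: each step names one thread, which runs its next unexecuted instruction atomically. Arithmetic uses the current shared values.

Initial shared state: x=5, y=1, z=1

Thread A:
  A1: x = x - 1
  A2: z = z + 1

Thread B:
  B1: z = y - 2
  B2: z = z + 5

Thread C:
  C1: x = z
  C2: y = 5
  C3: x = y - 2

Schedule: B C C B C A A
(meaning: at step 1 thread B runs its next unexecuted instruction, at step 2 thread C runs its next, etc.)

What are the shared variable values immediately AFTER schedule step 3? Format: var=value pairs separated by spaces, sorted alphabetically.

Answer: x=-1 y=5 z=-1

Derivation:
Step 1: thread B executes B1 (z = y - 2). Shared: x=5 y=1 z=-1. PCs: A@0 B@1 C@0
Step 2: thread C executes C1 (x = z). Shared: x=-1 y=1 z=-1. PCs: A@0 B@1 C@1
Step 3: thread C executes C2 (y = 5). Shared: x=-1 y=5 z=-1. PCs: A@0 B@1 C@2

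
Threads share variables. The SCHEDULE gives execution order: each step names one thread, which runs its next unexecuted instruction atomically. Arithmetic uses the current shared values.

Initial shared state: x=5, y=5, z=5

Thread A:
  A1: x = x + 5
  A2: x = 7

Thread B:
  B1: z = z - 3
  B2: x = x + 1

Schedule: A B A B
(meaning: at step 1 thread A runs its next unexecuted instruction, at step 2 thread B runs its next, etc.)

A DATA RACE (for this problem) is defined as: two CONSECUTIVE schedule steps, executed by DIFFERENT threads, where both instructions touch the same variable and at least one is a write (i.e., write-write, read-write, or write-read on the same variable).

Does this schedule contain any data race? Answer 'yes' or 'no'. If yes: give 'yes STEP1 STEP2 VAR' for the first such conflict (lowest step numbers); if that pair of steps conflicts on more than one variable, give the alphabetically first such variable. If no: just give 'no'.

Steps 1,2: A(r=x,w=x) vs B(r=z,w=z). No conflict.
Steps 2,3: B(r=z,w=z) vs A(r=-,w=x). No conflict.
Steps 3,4: A(x = 7) vs B(x = x + 1). RACE on x (W-W).
First conflict at steps 3,4.

Answer: yes 3 4 x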